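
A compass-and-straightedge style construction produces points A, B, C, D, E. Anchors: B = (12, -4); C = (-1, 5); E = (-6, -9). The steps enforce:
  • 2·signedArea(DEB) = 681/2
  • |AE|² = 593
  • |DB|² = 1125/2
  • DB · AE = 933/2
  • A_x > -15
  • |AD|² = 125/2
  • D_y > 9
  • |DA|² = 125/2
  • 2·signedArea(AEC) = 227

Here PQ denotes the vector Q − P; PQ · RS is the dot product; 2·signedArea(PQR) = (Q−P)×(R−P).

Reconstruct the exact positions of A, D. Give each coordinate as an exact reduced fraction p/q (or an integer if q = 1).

A = (-14, 14)
D = (-15/2, 19/2)

1. A_x = -14  [line -14·x + 5·y + -266 = 0 ∩ |AE|² = 593]
2. A_y = 14  [line -14·x + 5·y + -266 = 0 ∩ |AE|² = 593]
   → A = (-14, 14)
3. D_x = -15/2  [DB · AE = 933/2 ∩ 2·signedArea(DEB) = 681/2]
4. D_y = 19/2  [DB · AE = 933/2 ∩ 2·signedArea(DEB) = 681/2]
   → D = (-15/2, 19/2)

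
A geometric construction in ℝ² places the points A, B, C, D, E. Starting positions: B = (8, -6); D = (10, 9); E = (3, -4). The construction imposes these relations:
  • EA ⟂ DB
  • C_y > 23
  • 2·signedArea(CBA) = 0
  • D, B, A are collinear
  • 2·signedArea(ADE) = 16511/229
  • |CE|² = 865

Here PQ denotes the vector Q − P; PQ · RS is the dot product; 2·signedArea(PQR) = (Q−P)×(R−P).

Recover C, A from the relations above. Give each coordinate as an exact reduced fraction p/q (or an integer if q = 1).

1. A_x = 1872/229  [D, B, A are collinear ∩ EA ⟂ DB]
2. A_y = -1074/229  [D, B, A are collinear ∩ EA ⟂ DB]
   → A = (1872/229, -1074/229)
3. C_x = 12  [line -300/229·x + 40/229·y + 2640/229 = 0 ∩ |CE|² = 865]
4. C_y = 24  [line -300/229·x + 40/229·y + 2640/229 = 0 ∩ |CE|² = 865]
   → C = (12, 24)

A = (1872/229, -1074/229)
C = (12, 24)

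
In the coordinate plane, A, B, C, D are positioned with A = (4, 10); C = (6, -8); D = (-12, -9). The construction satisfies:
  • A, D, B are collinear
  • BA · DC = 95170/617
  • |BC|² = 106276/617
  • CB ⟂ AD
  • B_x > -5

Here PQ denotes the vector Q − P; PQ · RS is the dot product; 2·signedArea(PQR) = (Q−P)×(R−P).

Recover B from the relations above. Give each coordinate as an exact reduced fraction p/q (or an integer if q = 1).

1. B_x = -2492/617  [A, D, B are collinear ∩ CB ⟂ AD]
2. B_y = 280/617  [A, D, B are collinear ∩ CB ⟂ AD]
   → B = (-2492/617, 280/617)

B = (-2492/617, 280/617)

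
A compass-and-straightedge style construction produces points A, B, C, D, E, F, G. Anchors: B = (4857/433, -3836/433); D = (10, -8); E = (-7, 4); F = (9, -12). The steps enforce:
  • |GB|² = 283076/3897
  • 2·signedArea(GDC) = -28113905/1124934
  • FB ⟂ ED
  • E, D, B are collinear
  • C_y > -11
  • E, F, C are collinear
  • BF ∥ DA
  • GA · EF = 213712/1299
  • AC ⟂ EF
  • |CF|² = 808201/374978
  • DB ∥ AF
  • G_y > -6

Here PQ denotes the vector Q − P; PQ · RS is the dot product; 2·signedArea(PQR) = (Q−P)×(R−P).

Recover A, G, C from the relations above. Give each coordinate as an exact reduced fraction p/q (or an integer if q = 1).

1. A_x = 3370/433  [DB ∥ AF ∩ BF ∥ DA]
2. A_y = -4824/433  [DB ∥ AF ∩ BF ∥ DA]
   → A = (3370/433, -4824/433)
3. C_x = 6895/866  [E, F, C are collinear ∩ AC ⟂ EF]
4. C_y = -9493/866  [E, F, C are collinear ∩ AC ⟂ EF]
   → C = (6895/866, -9493/866)
5. G_x = 4669/1299  [GA · EF = 213712/1299 ∩ 2·signedArea(GDC) = -28113905/1124934]
6. G_y = -6556/1299  [GA · EF = 213712/1299 ∩ 2·signedArea(GDC) = -28113905/1124934]
   → G = (4669/1299, -6556/1299)

A = (3370/433, -4824/433)
C = (6895/866, -9493/866)
G = (4669/1299, -6556/1299)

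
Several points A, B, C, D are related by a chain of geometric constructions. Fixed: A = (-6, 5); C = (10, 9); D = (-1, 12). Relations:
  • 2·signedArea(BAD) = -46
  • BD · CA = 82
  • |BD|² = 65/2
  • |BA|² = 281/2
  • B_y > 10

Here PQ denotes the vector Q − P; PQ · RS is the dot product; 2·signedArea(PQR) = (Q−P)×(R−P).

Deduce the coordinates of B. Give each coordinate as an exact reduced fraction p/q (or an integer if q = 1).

1. B_x = 9/2  [BD · CA = 82 ∩ 2·signedArea(BAD) = -46]
2. B_y = 21/2  [BD · CA = 82 ∩ 2·signedArea(BAD) = -46]
   → B = (9/2, 21/2)

B = (9/2, 21/2)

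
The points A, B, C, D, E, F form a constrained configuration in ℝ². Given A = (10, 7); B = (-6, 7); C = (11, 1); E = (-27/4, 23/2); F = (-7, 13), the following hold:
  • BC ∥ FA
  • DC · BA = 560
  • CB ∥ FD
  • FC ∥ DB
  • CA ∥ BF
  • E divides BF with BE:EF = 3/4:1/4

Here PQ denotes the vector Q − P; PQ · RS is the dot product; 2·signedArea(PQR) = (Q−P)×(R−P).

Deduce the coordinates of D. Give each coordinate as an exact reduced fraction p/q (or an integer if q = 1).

1. D_x = -24  [FC ∥ DB ∩ CB ∥ FD]
2. D_y = 19  [FC ∥ DB ∩ CB ∥ FD]
   → D = (-24, 19)

D = (-24, 19)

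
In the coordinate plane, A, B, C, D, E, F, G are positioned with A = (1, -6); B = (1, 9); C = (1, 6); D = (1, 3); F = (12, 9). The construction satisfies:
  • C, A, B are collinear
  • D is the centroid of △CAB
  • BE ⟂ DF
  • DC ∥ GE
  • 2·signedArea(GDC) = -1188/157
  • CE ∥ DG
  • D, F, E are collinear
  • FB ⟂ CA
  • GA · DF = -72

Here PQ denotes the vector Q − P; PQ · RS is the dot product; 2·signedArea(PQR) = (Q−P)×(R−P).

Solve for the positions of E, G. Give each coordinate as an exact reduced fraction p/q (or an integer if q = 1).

1. E_x = 553/157  [D, F, E are collinear ∩ BE ⟂ DF]
2. E_y = 687/157  [D, F, E are collinear ∩ BE ⟂ DF]
   → E = (553/157, 687/157)
3. G_x = 553/157  [DC ∥ GE ∩ CE ∥ DG]
4. G_y = 216/157  [DC ∥ GE ∩ CE ∥ DG]
   → G = (553/157, 216/157)

E = (553/157, 687/157)
G = (553/157, 216/157)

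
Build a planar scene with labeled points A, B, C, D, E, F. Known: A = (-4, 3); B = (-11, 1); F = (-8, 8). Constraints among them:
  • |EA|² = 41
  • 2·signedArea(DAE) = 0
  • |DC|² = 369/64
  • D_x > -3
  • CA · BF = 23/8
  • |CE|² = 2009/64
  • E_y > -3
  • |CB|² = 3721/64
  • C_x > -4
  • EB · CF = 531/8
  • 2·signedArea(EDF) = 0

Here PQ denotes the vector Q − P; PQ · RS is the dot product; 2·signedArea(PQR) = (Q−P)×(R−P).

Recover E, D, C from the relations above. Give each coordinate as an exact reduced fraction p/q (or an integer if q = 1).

1. C_x = -7/2  [line -3·x + -7·y + 49/8 = 0 ∩ |CB|² = 3721/64]
2. C_y = 19/8  [line -3·x + -7·y + 49/8 = 0 ∩ |CB|² = 3721/64]
   → C = (-7/2, 19/8)
3. E_x = 0  [line 9/2·x + -45/8·y + -45/4 = 0 ∩ |EA|² = 41]
4. E_y = -2  [line 9/2·x + -45/8·y + -45/4 = 0 ∩ |EA|² = 41]
   → E = (0, -2)
5. D_x = -2  [line 10·x + 8·y + 16 = 0 ∩ |DC|² = 369/64]
6. D_y = 1/2  [line 10·x + 8·y + 16 = 0 ∩ |DC|² = 369/64]
   → D = (-2, 1/2)

C = (-7/2, 19/8)
D = (-2, 1/2)
E = (0, -2)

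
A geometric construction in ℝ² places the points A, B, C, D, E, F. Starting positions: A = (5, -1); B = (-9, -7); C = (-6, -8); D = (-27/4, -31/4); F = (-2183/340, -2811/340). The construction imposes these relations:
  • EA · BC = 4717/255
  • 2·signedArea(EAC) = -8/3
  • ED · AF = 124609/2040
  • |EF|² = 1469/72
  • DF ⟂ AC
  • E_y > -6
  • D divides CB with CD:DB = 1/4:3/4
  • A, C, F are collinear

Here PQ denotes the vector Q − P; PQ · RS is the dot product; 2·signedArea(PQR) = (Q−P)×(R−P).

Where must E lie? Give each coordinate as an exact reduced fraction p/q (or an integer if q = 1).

E = (-463/170, -2893/510)

1. E_x = -463/170  [EA · BC = 4717/255 ∩ ED · AF = 124609/2040]
2. E_y = -2893/510  [EA · BC = 4717/255 ∩ ED · AF = 124609/2040]
   → E = (-463/170, -2893/510)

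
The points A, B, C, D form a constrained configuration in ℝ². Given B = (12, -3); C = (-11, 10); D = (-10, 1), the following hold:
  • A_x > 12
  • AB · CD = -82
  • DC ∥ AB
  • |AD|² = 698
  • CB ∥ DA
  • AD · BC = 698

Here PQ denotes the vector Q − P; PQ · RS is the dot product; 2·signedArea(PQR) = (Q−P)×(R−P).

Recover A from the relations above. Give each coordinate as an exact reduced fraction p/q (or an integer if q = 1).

A = (13, -12)

1. A_x = 13  [DC ∥ AB ∩ CB ∥ DA]
2. A_y = -12  [DC ∥ AB ∩ CB ∥ DA]
   → A = (13, -12)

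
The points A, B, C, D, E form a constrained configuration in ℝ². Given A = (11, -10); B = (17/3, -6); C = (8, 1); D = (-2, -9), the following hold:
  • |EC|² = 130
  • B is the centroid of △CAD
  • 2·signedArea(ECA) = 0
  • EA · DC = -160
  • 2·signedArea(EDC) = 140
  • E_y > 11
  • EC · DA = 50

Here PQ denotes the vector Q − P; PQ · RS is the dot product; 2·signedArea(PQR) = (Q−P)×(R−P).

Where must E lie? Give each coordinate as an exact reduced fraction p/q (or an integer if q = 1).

1. E_x = 5  [2·signedArea(ECA) = 0 ∩ EC · DA = 50]
2. E_y = 12  [2·signedArea(ECA) = 0 ∩ EC · DA = 50]
   → E = (5, 12)

E = (5, 12)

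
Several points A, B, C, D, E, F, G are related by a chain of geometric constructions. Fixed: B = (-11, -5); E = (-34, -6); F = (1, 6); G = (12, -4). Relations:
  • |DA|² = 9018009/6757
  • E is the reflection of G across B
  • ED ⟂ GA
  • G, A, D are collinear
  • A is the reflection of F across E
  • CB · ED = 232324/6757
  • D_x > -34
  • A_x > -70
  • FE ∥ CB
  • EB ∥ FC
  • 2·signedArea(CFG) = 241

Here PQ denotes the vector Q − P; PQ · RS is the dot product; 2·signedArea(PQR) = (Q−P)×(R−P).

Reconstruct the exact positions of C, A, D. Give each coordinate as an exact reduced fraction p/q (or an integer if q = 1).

1. C_x = 24  [FE ∥ CB ∩ EB ∥ FC]
2. C_y = 7  [FE ∥ CB ∩ EB ∥ FC]
   → C = (24, 7)
3. A_x = -69  [A is the reflection of F across E]
4. A_y = -18  [A is the reflection of F across E]
   → A = (-69, -18)
5. D_x = -222990/6757  [G, A, D are collinear ∩ ED ⟂ GA]
6. D_y = -79584/6757  [G, A, D are collinear ∩ ED ⟂ GA]
   → D = (-222990/6757, -79584/6757)

A = (-69, -18)
C = (24, 7)
D = (-222990/6757, -79584/6757)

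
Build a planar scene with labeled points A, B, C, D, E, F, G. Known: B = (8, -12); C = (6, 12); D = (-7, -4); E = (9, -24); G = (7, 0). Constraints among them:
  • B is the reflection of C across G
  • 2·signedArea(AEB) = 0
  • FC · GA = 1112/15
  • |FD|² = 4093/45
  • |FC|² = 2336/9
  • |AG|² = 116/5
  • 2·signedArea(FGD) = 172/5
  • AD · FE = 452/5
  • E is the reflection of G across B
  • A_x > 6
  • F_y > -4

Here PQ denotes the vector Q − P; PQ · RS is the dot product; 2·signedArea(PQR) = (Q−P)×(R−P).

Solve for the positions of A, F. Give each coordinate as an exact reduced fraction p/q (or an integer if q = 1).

1. F_x = 38/15  [line 4·x + -14·y + -312/5 = 0 ∩ |FD|² = 4093/45]
2. F_y = -56/15  [line 4·x + -14·y + -312/5 = 0 ∩ |FD|² = 4093/45]
   → F = (38/15, -56/15)
3. A_x = 33/5  [2·signedArea(AEB) = 0 ∩ FC · GA = 1112/15]
4. A_y = 24/5  [2·signedArea(AEB) = 0 ∩ FC · GA = 1112/15]
   → A = (33/5, 24/5)

A = (33/5, 24/5)
F = (38/15, -56/15)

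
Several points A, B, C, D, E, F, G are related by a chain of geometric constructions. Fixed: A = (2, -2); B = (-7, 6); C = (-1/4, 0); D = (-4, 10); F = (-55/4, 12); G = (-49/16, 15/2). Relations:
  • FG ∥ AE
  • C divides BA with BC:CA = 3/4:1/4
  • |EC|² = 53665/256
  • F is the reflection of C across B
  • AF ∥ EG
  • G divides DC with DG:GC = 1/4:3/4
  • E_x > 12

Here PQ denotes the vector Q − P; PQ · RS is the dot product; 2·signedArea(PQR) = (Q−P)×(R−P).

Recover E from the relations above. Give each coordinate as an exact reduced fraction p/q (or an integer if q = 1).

E = (203/16, -13/2)

1. E_x = 203/16  [AF ∥ EG ∩ FG ∥ AE]
2. E_y = -13/2  [AF ∥ EG ∩ FG ∥ AE]
   → E = (203/16, -13/2)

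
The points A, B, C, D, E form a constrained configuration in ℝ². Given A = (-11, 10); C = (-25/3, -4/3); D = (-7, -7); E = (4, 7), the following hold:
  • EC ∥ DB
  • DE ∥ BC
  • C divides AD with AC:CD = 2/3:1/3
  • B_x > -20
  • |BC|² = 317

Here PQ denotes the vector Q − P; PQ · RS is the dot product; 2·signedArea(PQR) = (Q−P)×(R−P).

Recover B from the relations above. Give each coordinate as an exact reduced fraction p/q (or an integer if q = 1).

B = (-58/3, -46/3)

1. B_x = -58/3  [DE ∥ BC ∩ EC ∥ DB]
2. B_y = -46/3  [DE ∥ BC ∩ EC ∥ DB]
   → B = (-58/3, -46/3)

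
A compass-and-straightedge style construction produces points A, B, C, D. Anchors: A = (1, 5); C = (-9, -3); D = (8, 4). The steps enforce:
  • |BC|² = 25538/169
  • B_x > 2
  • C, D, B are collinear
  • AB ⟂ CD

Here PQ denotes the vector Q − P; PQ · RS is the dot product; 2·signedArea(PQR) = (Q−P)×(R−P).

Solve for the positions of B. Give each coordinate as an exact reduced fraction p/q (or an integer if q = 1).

B = (400/169, 284/169)

1. B_x = 400/169  [C, D, B are collinear ∩ AB ⟂ CD]
2. B_y = 284/169  [C, D, B are collinear ∩ AB ⟂ CD]
   → B = (400/169, 284/169)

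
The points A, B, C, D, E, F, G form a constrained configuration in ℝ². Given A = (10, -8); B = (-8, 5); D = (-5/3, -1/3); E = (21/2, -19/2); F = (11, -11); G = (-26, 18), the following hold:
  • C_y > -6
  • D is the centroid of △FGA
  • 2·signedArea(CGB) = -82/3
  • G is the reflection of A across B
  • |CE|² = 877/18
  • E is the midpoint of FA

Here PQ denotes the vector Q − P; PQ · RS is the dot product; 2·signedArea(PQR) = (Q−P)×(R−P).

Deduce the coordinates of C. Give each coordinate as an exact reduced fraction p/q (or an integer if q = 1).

C = (14/3, -17/3)

1. C_x = 14/3  [line 13·x + 18·y + 124/3 = 0 ∩ |CE|² = 877/18]
2. C_y = -17/3  [line 13·x + 18·y + 124/3 = 0 ∩ |CE|² = 877/18]
   → C = (14/3, -17/3)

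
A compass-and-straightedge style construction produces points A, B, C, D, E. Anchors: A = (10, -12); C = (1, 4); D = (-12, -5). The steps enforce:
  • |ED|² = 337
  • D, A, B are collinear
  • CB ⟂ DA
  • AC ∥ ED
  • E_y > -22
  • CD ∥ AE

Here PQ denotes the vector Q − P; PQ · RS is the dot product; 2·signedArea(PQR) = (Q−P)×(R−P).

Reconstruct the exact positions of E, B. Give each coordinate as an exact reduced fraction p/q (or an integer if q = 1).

1. E_x = -3  [AC ∥ ED ∩ CD ∥ AE]
2. E_y = -21  [AC ∥ ED ∩ CD ∥ AE]
   → E = (-3, -21)
3. B_x = -1490/533  [D, A, B are collinear ∩ CB ⟂ DA]
4. B_y = -4226/533  [D, A, B are collinear ∩ CB ⟂ DA]
   → B = (-1490/533, -4226/533)

B = (-1490/533, -4226/533)
E = (-3, -21)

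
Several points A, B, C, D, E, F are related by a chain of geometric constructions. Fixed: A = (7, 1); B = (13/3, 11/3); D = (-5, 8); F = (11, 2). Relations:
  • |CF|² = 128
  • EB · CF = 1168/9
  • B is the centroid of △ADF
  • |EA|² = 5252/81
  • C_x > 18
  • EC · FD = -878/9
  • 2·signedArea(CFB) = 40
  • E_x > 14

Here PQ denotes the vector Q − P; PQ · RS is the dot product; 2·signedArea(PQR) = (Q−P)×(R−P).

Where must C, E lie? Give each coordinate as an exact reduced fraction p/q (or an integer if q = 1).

C = (19, -6)
E = (127/9, -25/9)

1. C_x = 19  [line -5/3·x + -20/3·y + -25/3 = 0 ∩ |CF|² = 128]
2. C_y = -6  [line -5/3·x + -20/3·y + -25/3 = 0 ∩ |CF|² = 128]
   → C = (19, -6)
3. E_x = 127/9  [EB · CF = 1168/9 ∩ EC · FD = -878/9]
4. E_y = -25/9  [EB · CF = 1168/9 ∩ EC · FD = -878/9]
   → E = (127/9, -25/9)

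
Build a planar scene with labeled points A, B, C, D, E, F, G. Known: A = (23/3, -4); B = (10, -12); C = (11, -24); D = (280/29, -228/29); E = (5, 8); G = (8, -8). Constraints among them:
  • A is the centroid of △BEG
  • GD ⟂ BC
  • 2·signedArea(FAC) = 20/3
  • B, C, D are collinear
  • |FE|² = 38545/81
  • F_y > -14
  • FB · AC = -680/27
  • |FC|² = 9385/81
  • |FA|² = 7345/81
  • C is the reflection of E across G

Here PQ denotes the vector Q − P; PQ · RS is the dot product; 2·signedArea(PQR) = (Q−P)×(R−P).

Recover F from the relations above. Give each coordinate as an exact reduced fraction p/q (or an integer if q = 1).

1. F_x = 86/9  [FB · AC = -680/27 ∩ 2·signedArea(FAC) = 20/3]
2. F_y = -40/3  [FB · AC = -680/27 ∩ 2·signedArea(FAC) = 20/3]
   → F = (86/9, -40/3)

F = (86/9, -40/3)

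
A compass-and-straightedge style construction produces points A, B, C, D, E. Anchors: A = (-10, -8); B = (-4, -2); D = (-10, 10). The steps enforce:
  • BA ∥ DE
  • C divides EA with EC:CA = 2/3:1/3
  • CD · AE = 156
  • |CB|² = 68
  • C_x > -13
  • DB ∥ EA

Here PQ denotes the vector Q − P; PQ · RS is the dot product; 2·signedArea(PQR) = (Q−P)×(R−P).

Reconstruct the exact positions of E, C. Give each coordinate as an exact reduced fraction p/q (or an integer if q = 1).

C = (-12, -4)
E = (-16, 4)

1. E_x = -16  [DB ∥ EA ∩ BA ∥ DE]
2. E_y = 4  [DB ∥ EA ∩ BA ∥ DE]
   → E = (-16, 4)
3. C_x = -12  [C divides EA with EC:CA = 2/3:1/3]
4. C_y = -4  [C divides EA with EC:CA = 2/3:1/3]
   → C = (-12, -4)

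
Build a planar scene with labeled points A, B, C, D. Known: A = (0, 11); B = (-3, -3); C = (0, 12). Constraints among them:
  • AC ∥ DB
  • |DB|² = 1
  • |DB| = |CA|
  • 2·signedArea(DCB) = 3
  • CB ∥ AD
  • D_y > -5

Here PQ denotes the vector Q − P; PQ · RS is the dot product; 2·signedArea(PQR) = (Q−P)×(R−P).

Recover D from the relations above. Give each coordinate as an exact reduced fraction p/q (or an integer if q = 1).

1. D_x = -3  [AC ∥ DB ∩ CB ∥ AD]
2. D_y = -4  [AC ∥ DB ∩ CB ∥ AD]
   → D = (-3, -4)

D = (-3, -4)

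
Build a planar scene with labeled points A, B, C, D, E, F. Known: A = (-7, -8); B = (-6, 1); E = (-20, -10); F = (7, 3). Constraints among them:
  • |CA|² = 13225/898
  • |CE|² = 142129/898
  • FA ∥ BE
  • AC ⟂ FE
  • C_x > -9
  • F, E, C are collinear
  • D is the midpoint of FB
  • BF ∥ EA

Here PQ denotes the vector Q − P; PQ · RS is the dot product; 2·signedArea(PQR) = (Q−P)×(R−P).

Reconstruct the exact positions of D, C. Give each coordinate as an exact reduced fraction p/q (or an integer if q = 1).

C = (-7781/898, -4079/898)
D = (1/2, 2)

1. D_x = 1/2  [D is the midpoint of FB]
2. D_y = 2  [D is the midpoint of FB]
   → D = (1/2, 2)
3. C_x = -7781/898  [F, E, C are collinear ∩ AC ⟂ FE]
4. C_y = -4079/898  [F, E, C are collinear ∩ AC ⟂ FE]
   → C = (-7781/898, -4079/898)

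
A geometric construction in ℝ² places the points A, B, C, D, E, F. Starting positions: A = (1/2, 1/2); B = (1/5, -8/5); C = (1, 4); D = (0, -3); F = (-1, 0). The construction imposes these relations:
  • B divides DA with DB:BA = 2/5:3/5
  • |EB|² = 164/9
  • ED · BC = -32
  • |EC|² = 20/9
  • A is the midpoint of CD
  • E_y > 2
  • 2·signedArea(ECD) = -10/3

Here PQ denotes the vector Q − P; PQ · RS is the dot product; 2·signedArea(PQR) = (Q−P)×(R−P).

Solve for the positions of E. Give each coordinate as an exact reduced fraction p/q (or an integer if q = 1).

E = (1/3, 8/3)

1. E_x = 1/3  [2·signedArea(ECD) = -10/3 ∩ ED · BC = -32]
2. E_y = 8/3  [2·signedArea(ECD) = -10/3 ∩ ED · BC = -32]
   → E = (1/3, 8/3)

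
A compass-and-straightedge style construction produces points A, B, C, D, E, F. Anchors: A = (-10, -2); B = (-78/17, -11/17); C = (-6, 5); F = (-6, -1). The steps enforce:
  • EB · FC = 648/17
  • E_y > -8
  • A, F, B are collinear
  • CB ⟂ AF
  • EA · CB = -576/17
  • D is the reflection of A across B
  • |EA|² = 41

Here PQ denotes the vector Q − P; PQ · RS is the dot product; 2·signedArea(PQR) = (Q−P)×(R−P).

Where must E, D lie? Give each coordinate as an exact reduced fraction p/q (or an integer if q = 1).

D = (14/17, 12/17)
E = (-6, -7)

1. E_x = -6  [EB · FC = 648/17 ∩ EA · CB = -576/17]
2. E_y = -7  [EB · FC = 648/17 ∩ EA · CB = -576/17]
   → E = (-6, -7)
3. D_x = 14/17  [D is the reflection of A across B]
4. D_y = 12/17  [D is the reflection of A across B]
   → D = (14/17, 12/17)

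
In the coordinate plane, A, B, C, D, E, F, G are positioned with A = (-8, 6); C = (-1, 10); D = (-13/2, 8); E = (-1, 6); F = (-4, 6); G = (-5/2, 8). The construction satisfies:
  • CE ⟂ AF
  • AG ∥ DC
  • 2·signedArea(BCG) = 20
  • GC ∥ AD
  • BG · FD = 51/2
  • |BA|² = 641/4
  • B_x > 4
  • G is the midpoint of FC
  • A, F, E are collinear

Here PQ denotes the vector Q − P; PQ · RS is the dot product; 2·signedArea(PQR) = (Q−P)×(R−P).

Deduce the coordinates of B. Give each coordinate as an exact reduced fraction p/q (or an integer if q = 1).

1. B_x = 9/2  [2·signedArea(BCG) = 20 ∩ BG · FD = 51/2]
2. B_y = 4  [2·signedArea(BCG) = 20 ∩ BG · FD = 51/2]
   → B = (9/2, 4)

B = (9/2, 4)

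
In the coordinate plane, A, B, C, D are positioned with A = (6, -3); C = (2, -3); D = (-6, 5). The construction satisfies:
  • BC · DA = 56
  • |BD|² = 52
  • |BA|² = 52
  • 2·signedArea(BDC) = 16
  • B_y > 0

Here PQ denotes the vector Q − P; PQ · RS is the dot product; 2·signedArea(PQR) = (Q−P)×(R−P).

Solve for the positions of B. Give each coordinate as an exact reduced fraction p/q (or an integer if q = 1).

B = (0, 1)

1. B_x = 0  [2·signedArea(BDC) = 16 ∩ BC · DA = 56]
2. B_y = 1  [2·signedArea(BDC) = 16 ∩ BC · DA = 56]
   → B = (0, 1)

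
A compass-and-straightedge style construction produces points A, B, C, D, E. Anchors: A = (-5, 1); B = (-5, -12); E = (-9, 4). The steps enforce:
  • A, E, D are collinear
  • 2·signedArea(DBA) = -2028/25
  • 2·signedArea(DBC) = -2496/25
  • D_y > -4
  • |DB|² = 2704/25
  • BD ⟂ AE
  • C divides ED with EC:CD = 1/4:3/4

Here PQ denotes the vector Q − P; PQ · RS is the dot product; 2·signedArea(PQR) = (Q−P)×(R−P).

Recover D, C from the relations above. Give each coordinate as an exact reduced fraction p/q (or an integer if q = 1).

1. D_x = 31/25  [A, E, D are collinear ∩ BD ⟂ AE]
2. D_y = -92/25  [A, E, D are collinear ∩ BD ⟂ AE]
   → D = (31/25, -92/25)
3. C_x = -161/25  [C divides ED with EC:CD = 1/4:3/4]
4. C_y = 52/25  [C divides ED with EC:CD = 1/4:3/4]
   → C = (-161/25, 52/25)

C = (-161/25, 52/25)
D = (31/25, -92/25)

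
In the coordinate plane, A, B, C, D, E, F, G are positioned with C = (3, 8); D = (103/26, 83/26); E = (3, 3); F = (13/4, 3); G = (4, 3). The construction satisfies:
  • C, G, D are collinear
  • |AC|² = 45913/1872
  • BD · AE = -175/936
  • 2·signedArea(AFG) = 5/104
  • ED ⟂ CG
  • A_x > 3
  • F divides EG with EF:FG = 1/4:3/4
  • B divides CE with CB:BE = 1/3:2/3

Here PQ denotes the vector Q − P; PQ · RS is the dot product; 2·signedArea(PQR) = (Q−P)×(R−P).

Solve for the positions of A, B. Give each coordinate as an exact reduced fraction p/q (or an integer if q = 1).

1. A_y = 239/78  [2·signedArea(AFG) = 5/104]
2. A_x = 177/52  [|AC|² = 45913/1872]
   → A = (177/52, 239/78)
3. B_x = 3  [B divides CE with CB:BE = 1/3:2/3]
4. B_y = 19/3  [B divides CE with CB:BE = 1/3:2/3]
   → B = (3, 19/3)

A = (177/52, 239/78)
B = (3, 19/3)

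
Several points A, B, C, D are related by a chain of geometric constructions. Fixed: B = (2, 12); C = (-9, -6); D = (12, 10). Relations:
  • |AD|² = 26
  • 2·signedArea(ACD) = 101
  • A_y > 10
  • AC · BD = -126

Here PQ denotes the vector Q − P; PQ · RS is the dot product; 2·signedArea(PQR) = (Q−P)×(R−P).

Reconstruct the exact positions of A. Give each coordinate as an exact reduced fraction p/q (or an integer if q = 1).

1. A_x = 7  [2·signedArea(ACD) = 101 ∩ AC · BD = -126]
2. A_y = 11  [2·signedArea(ACD) = 101 ∩ AC · BD = -126]
   → A = (7, 11)

A = (7, 11)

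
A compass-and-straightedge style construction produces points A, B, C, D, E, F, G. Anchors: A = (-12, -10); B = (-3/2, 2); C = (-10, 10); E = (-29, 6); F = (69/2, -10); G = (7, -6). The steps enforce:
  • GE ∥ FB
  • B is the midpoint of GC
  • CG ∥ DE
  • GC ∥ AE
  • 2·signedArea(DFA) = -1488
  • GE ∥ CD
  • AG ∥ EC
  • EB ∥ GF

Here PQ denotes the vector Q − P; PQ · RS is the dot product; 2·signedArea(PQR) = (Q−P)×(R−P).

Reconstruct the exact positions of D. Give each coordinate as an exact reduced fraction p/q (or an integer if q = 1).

1. D_x = -46  [CG ∥ DE ∩ GE ∥ CD]
2. D_y = 22  [CG ∥ DE ∩ GE ∥ CD]
   → D = (-46, 22)

D = (-46, 22)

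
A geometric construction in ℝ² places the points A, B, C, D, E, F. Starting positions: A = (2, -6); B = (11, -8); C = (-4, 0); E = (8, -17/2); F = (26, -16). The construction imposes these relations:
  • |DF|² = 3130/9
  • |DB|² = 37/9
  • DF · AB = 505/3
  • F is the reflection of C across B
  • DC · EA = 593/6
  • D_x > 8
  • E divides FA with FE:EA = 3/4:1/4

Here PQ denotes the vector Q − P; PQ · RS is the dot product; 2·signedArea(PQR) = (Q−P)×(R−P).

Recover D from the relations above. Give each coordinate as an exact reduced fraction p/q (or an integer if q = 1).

D = (9, -25/3)

1. D_x = 9  [DC · EA = 593/6 ∩ DF · AB = 505/3]
2. D_y = -25/3  [DC · EA = 593/6 ∩ DF · AB = 505/3]
   → D = (9, -25/3)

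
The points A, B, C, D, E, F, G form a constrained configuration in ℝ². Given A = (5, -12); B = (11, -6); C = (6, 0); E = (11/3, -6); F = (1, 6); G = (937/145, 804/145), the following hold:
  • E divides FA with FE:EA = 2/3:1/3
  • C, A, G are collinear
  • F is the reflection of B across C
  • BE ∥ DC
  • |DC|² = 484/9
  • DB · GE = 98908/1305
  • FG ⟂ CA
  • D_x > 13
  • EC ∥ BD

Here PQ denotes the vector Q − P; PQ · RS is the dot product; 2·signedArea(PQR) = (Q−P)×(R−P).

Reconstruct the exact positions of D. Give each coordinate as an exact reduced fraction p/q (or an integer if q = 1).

1. D_x = 40/3  [BE ∥ DC ∩ EC ∥ BD]
2. D_y = 0  [BE ∥ DC ∩ EC ∥ BD]
   → D = (40/3, 0)

D = (40/3, 0)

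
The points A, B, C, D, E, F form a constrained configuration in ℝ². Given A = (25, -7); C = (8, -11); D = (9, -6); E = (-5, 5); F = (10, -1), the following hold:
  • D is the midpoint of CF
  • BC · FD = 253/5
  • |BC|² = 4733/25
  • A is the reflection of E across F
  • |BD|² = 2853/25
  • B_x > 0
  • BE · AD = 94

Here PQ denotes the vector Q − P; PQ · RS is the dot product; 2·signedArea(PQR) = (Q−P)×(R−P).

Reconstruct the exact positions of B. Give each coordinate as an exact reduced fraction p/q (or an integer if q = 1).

B = (3/5, 3/5)

1. B_x = 3/5  [BC · FD = 253/5 ∩ BE · AD = 94]
2. B_y = 3/5  [BC · FD = 253/5 ∩ BE · AD = 94]
   → B = (3/5, 3/5)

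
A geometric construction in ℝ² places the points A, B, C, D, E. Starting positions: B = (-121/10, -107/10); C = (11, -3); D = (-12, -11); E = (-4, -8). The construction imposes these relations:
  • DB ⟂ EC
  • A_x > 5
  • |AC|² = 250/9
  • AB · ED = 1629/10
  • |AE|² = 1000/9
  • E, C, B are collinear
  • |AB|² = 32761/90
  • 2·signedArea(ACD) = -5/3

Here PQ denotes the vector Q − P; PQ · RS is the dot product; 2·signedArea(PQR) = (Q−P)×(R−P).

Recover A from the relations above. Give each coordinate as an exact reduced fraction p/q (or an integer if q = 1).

1. A_x = 6  [2·signedArea(ACD) = -5/3 ∩ AB · ED = 1629/10]
2. A_y = -14/3  [2·signedArea(ACD) = -5/3 ∩ AB · ED = 1629/10]
   → A = (6, -14/3)

A = (6, -14/3)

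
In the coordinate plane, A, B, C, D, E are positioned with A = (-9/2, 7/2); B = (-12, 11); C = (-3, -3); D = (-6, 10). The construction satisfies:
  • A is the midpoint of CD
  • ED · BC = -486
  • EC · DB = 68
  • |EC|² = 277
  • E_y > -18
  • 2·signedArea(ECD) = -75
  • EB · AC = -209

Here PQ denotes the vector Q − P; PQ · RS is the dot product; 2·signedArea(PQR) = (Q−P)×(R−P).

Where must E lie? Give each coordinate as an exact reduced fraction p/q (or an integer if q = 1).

1. E_x = 6  [ED · BC = -486 ∩ 2·signedArea(ECD) = -75]
2. E_y = -17  [ED · BC = -486 ∩ 2·signedArea(ECD) = -75]
   → E = (6, -17)

E = (6, -17)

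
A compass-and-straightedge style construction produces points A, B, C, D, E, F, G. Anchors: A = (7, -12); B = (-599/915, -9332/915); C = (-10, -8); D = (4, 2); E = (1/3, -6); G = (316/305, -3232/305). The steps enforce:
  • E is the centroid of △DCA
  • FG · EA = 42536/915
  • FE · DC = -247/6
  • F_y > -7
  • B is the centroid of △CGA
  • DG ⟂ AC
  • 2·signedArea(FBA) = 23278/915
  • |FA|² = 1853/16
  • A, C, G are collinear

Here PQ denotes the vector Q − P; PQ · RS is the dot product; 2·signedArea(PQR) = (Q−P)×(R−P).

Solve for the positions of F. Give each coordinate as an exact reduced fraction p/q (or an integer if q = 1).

1. F_x = -9/4  [2·signedArea(FBA) = 23278/915 ∩ FG · EA = 42536/915]
2. F_y = -13/2  [2·signedArea(FBA) = 23278/915 ∩ FG · EA = 42536/915]
   → F = (-9/4, -13/2)

F = (-9/4, -13/2)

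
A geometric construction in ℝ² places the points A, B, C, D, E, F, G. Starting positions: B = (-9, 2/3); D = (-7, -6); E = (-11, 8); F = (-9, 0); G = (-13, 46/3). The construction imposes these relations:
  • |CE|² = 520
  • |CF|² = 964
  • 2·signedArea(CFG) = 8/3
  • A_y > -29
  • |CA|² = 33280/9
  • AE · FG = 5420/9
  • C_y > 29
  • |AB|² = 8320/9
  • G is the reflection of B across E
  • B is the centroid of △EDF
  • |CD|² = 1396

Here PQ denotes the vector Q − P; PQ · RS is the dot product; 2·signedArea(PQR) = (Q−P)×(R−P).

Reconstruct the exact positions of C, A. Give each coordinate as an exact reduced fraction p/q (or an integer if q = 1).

A = (-1, -86/3)
C = (-17, 30)

1. C_x = -17  [line -46/3·x + -4·y + -422/3 = 0 ∩ |CD|² = 1396]
2. C_y = 30  [line -46/3·x + -4·y + -422/3 = 0 ∩ |CD|² = 1396]
   → C = (-17, 30)
3. A_x = -1  [line 4·x + -46/3·y + -3920/9 = 0 ∩ |CA|² = 33280/9]
4. A_y = -86/3  [line 4·x + -46/3·y + -3920/9 = 0 ∩ |CA|² = 33280/9]
   → A = (-1, -86/3)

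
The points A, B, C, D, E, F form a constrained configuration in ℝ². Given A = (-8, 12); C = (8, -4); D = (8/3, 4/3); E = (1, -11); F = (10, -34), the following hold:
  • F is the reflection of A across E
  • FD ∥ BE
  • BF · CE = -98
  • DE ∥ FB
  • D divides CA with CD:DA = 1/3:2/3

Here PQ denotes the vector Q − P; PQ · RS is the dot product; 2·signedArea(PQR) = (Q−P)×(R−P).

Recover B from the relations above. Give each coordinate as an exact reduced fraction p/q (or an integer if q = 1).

1. B_x = 25/3  [FD ∥ BE ∩ DE ∥ FB]
2. B_y = -139/3  [FD ∥ BE ∩ DE ∥ FB]
   → B = (25/3, -139/3)

B = (25/3, -139/3)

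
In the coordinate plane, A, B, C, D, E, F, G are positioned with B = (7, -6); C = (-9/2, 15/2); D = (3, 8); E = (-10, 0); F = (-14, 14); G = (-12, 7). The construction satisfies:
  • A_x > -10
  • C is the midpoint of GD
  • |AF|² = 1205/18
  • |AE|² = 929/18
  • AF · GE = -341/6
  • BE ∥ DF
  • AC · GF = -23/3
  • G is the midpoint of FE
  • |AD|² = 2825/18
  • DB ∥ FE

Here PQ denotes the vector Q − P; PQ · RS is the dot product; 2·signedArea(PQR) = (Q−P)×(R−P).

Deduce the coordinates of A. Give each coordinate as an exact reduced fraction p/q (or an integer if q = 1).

A = (-19/2, 43/6)

1. A_x = -19/2  [line -2·x + 7·y + -415/6 = 0 ∩ |AF|² = 1205/18]
2. A_y = 43/6  [line -2·x + 7·y + -415/6 = 0 ∩ |AF|² = 1205/18]
   → A = (-19/2, 43/6)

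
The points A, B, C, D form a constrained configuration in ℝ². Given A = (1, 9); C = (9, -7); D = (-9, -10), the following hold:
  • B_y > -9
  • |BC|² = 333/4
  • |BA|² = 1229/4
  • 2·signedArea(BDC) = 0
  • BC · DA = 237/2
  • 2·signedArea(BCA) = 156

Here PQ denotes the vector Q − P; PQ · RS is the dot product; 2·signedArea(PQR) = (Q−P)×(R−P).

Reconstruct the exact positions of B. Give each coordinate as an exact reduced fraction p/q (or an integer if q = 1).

B = (0, -17/2)

1. B_x = 0  [2·signedArea(BDC) = 0 ∩ BC · DA = 237/2]
2. B_y = -17/2  [2·signedArea(BDC) = 0 ∩ BC · DA = 237/2]
   → B = (0, -17/2)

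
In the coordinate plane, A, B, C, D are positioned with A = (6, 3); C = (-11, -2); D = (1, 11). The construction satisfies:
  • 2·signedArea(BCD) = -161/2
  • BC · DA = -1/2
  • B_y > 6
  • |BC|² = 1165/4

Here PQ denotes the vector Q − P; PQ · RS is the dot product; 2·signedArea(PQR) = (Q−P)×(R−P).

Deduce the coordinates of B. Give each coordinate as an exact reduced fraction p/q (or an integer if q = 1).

B = (7/2, 7)

1. B_x = 7/2  [2·signedArea(BCD) = -161/2 ∩ BC · DA = -1/2]
2. B_y = 7  [2·signedArea(BCD) = -161/2 ∩ BC · DA = -1/2]
   → B = (7/2, 7)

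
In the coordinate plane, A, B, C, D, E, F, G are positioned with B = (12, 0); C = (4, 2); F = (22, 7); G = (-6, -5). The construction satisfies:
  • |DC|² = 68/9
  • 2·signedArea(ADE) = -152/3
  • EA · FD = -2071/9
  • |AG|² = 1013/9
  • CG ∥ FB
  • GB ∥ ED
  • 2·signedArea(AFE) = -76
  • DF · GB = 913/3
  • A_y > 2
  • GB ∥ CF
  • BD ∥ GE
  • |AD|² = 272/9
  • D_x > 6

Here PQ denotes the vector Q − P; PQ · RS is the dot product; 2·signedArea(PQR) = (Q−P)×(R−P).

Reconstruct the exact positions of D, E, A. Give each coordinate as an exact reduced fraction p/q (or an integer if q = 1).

A = (4/3, 8/3)
D = (20/3, 4/3)
E = (-34/3, -11/3)

1. D_x = 20/3  [line -18·x + -5·y + 380/3 = 0 ∩ |DC|² = 68/9]
2. D_y = 4/3  [line -18·x + -5·y + 380/3 = 0 ∩ |DC|² = 68/9]
   → D = (20/3, 4/3)
3. E_x = -34/3  [GB ∥ ED ∩ BD ∥ GE]
4. E_y = -11/3  [GB ∥ ED ∩ BD ∥ GE]
   → E = (-34/3, -11/3)
5. A_x = 4/3  [2·signedArea(AFE) = -76 ∩ EA · FD = -2071/9]
6. A_y = 8/3  [2·signedArea(AFE) = -76 ∩ EA · FD = -2071/9]
   → A = (4/3, 8/3)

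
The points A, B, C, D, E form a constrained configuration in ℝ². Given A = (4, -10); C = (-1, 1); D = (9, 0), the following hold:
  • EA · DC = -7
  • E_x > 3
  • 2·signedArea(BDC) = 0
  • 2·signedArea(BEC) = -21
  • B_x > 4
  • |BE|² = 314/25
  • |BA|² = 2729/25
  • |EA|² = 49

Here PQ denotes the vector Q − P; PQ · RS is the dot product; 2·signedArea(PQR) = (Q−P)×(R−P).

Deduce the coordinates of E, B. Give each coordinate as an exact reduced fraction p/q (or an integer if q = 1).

B = (5, 2/5)
E = (4, -3)

1. E_x = 4  [line 10·x + -1·y + -43 = 0 ∩ |EA|² = 49]
2. E_y = -3  [line 10·x + -1·y + -43 = 0 ∩ |EA|² = 49]
   → E = (4, -3)
3. B_x = 5  [2·signedArea(BDC) = 0 ∩ 2·signedArea(BEC) = -21]
4. B_y = 2/5  [2·signedArea(BDC) = 0 ∩ 2·signedArea(BEC) = -21]
   → B = (5, 2/5)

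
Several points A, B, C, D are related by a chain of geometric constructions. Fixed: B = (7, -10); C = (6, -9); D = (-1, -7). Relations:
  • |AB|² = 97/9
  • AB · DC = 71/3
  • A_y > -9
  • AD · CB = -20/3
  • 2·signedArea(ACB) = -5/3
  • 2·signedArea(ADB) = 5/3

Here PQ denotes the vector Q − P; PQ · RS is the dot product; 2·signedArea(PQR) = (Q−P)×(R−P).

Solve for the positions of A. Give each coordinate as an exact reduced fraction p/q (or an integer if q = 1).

A = (4, -26/3)

1. A_x = 4  [2·signedArea(ADB) = 5/3 ∩ AD · CB = -20/3]
2. A_y = -26/3  [2·signedArea(ADB) = 5/3 ∩ AD · CB = -20/3]
   → A = (4, -26/3)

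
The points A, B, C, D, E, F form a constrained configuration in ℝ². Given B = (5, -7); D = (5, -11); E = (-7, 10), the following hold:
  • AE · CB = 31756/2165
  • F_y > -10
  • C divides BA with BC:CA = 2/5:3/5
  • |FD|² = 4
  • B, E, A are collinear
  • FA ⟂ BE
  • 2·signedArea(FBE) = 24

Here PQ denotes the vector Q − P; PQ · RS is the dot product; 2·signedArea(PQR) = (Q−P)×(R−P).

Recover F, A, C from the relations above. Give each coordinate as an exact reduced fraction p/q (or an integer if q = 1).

A = (2573/433, -3609/433)
C = (11641/2165, -16311/2165)
F = (5, -9)

1. F_x = 5  [line -17·x + -12·y + -23 = 0 ∩ |FD|² = 4]
2. F_y = -9  [line -17·x + -12·y + -23 = 0 ∩ |FD|² = 4]
   → F = (5, -9)
3. A_x = 2573/433  [B, E, A are collinear ∩ FA ⟂ BE]
4. A_y = -3609/433  [B, E, A are collinear ∩ FA ⟂ BE]
   → A = (2573/433, -3609/433)
5. C_x = 11641/2165  [C divides BA with BC:CA = 2/5:3/5]
6. C_y = -16311/2165  [C divides BA with BC:CA = 2/5:3/5]
   → C = (11641/2165, -16311/2165)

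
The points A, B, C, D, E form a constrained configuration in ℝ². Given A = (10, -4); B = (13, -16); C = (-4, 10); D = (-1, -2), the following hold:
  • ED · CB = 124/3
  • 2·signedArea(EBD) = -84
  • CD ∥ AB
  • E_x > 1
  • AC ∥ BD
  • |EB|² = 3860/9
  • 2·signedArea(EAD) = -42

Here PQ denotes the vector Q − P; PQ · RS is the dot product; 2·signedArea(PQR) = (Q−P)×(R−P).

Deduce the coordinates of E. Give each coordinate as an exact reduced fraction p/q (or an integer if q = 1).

1. E_x = 5/3  [2·signedArea(EBD) = -84 ∩ ED · CB = 124/3]
2. E_y = 4/3  [2·signedArea(EBD) = -84 ∩ ED · CB = 124/3]
   → E = (5/3, 4/3)

E = (5/3, 4/3)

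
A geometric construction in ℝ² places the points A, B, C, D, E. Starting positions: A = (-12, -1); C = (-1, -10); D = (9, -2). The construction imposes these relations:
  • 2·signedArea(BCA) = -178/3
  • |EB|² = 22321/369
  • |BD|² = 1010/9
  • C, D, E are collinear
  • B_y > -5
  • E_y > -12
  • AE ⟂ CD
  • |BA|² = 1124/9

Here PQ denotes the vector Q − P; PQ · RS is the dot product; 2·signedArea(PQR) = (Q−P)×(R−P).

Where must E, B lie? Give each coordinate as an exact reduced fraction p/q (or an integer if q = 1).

1. E_x = -136/41  [C, D, E are collinear ∩ AE ⟂ CD]
2. E_y = -486/41  [C, D, E are collinear ∩ AE ⟂ CD]
   → E = (-136/41, -486/41)
3. B_x = -4/3  [line -9·x + -11·y + -179/3 = 0 ∩ |BD|² = 1010/9]
4. B_y = -13/3  [line -9·x + -11·y + -179/3 = 0 ∩ |BD|² = 1010/9]
   → B = (-4/3, -13/3)

B = (-4/3, -13/3)
E = (-136/41, -486/41)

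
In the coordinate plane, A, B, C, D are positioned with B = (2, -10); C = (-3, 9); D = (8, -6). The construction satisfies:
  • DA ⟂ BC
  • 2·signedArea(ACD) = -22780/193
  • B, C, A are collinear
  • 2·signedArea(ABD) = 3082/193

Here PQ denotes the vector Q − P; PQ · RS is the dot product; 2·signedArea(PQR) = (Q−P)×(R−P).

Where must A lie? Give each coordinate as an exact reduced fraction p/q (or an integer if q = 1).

A = (271/193, -1493/193)

1. A_x = 271/193  [B, C, A are collinear ∩ DA ⟂ BC]
2. A_y = -1493/193  [B, C, A are collinear ∩ DA ⟂ BC]
   → A = (271/193, -1493/193)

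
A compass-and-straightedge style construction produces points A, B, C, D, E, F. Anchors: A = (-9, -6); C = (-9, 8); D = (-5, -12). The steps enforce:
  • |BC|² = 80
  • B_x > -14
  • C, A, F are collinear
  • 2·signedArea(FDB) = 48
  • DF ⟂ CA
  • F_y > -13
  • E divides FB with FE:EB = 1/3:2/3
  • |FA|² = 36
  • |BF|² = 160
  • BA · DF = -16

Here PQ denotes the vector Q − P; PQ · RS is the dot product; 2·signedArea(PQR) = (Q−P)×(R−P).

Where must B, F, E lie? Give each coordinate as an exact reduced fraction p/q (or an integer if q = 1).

B = (-13, 0)
E = (-31/3, -8)
F = (-9, -12)

1. F_x = -9  [C, A, F are collinear ∩ DF ⟂ CA]
2. F_y = -12  [C, A, F are collinear ∩ DF ⟂ CA]
   → F = (-9, -12)
3. B_x = -13  [BA · DF = -16 ∩ 2·signedArea(FDB) = 48]
4. B_y = 0  [BA · DF = -16 ∩ 2·signedArea(FDB) = 48]
   → B = (-13, 0)
5. E_x = -31/3  [E divides FB with FE:EB = 1/3:2/3]
6. E_y = -8  [E divides FB with FE:EB = 1/3:2/3]
   → E = (-31/3, -8)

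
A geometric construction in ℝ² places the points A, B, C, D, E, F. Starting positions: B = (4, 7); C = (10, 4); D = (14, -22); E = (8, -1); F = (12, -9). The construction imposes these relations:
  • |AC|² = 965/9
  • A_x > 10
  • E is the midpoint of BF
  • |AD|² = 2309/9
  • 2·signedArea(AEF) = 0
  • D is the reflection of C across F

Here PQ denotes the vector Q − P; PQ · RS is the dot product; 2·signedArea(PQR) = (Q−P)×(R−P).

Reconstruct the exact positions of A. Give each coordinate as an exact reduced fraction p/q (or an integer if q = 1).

1. A_x = 32/3  [line 8·x + 4·y + -60 = 0 ∩ |AC|² = 965/9]
2. A_y = -19/3  [line 8·x + 4·y + -60 = 0 ∩ |AC|² = 965/9]
   → A = (32/3, -19/3)

A = (32/3, -19/3)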